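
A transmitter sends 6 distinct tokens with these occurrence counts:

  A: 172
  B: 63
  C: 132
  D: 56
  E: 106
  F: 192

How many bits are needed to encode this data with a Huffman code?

Greedily combine the two least-frequent nodes:
combine D(56), B(63) → 119
combine E(106), 119 → 225
combine C(132), A(172) → 304
combine F(192), 225 → 417
combine 304, 417 → 721
Total encoded bits = sum of merged weights = 119 + 225 + 304 + 417 + 721 = 1786.

1786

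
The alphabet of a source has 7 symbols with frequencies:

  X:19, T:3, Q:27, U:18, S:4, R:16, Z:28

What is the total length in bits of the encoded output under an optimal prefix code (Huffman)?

297

Greedily combine the two least-frequent nodes:
merge T(3) and S(4): 7
merge 7 and R(16): 23
merge U(18) and X(19): 37
merge 23 and Q(27): 50
merge Z(28) and 37: 65
merge 50 and 65: 115
The encoded length is the sum of every internal node's weight: 7 + 23 + 37 + 50 + 65 + 115 = 297 bits.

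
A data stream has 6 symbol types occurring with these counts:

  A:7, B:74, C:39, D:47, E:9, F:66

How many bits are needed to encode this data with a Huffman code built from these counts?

555

Greedily combine the two least-frequent nodes:
A(7) + E(9) → 16
16 + C(39) → 55
D(47) + 55 → 102
F(66) + B(74) → 140
102 + 140 → 242
Total encoded bits = sum of merged weights = 16 + 55 + 102 + 140 + 242 = 555.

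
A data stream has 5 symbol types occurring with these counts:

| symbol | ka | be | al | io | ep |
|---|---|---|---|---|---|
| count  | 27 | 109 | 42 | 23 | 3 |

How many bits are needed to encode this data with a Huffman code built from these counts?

378

Build the Huffman tree bottom-up:
ep(3) + io(23) → 26
26 + ka(27) → 53
al(42) + 53 → 95
95 + be(109) → 204
The encoded length is the sum of every internal node's weight: 26 + 53 + 95 + 204 = 378 bits.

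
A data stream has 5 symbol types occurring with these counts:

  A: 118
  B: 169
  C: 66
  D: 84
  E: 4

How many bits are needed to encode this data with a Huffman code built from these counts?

Build the Huffman tree bottom-up:
merge E(4) and C(66): 70
merge 70 and D(84): 154
merge A(118) and 154: 272
merge B(169) and 272: 441
The encoded length is the sum of every internal node's weight: 70 + 154 + 272 + 441 = 937 bits.

937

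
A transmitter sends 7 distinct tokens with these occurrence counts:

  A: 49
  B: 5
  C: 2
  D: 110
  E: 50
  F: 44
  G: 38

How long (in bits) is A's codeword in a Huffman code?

Huffman merges, smallest pair first:
combine C(2), B(5) → 7
combine 7, G(38) → 45
combine F(44), 45 → 89
combine A(49), E(50) → 99
combine 89, 99 → 188
combine D(110), 188 → 298
A's leaf is at depth 3, giving a 3-bit codeword.

3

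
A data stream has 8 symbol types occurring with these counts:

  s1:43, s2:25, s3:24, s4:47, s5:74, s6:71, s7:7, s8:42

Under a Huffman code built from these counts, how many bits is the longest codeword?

5

Merge the two lowest-weight nodes at each step:
combine s7(7), s3(24) → 31
combine s2(25), 31 → 56
combine s8(42), s1(43) → 85
combine s4(47), 56 → 103
combine s6(71), s5(74) → 145
combine 85, 103 → 188
combine 145, 188 → 333
Maximum depth reached is 5.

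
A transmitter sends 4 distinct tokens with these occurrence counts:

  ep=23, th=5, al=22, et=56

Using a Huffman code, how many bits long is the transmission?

183

Build the Huffman tree bottom-up:
combine th(5), al(22) → 27
combine ep(23), 27 → 50
combine 50, et(56) → 106
Total encoded bits = sum of merged weights = 27 + 50 + 106 = 183.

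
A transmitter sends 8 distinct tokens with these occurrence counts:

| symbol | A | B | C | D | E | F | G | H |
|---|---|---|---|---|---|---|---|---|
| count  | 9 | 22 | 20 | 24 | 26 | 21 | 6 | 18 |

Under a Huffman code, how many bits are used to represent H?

Huffman merges, smallest pair first:
merge G(6) and A(9): 15
merge 15 and H(18): 33
merge C(20) and F(21): 41
merge B(22) and D(24): 46
merge E(26) and 33: 59
merge 41 and 46: 87
merge 59 and 87: 146
H sits 3 levels below the root, so its codeword is 3 bits.

3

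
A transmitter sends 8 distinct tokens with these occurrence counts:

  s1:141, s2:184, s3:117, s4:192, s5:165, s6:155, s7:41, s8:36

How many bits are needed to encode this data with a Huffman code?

2978

Merge the two smallest weights repeatedly:
combine s8(36), s7(41) → 77
combine 77, s3(117) → 194
combine s1(141), s6(155) → 296
combine s5(165), s2(184) → 349
combine s4(192), 194 → 386
combine 296, 349 → 645
combine 386, 645 → 1031
Each symbol's bit-cost is frequency × depth; summing gives 2978 bits (equivalently 77 + 194 + 296 + 349 + 386 + 645 + 1031).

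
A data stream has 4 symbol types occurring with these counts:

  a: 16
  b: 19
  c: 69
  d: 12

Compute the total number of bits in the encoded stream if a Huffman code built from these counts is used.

191

Greedily combine the two least-frequent nodes:
combine d(12), a(16) → 28
combine b(19), 28 → 47
combine 47, c(69) → 116
Total encoded bits = sum of merged weights = 28 + 47 + 116 = 191.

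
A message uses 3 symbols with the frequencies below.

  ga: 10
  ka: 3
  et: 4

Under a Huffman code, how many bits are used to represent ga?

1

Huffman merges, smallest pair first:
combine ka(3), et(4) → 7
combine 7, ga(10) → 17
ga sits one level below the root: a 1-bit codeword.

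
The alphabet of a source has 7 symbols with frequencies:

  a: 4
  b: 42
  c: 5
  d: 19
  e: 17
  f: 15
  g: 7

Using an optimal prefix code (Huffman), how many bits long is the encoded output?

Merge the two smallest weights repeatedly:
a(4) + c(5) → 9
g(7) + 9 → 16
f(15) + 16 → 31
e(17) + d(19) → 36
31 + 36 → 67
b(42) + 67 → 109
Each symbol's bit-cost is frequency × depth; summing gives 268 bits (equivalently 9 + 16 + 31 + 36 + 67 + 109).

268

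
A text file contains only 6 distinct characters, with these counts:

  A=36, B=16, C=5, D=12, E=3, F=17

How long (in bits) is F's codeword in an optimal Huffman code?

Huffman merges, smallest pair first:
merge E(3) and C(5): 8
merge 8 and D(12): 20
merge B(16) and F(17): 33
merge 20 and 33: 53
merge A(36) and 53: 89
F's leaf is at depth 3, giving a 3-bit codeword.

3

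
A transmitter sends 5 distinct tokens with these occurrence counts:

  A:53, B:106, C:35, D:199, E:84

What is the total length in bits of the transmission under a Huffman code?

1015

Merge the two smallest weights repeatedly:
C(35) + A(53) → 88
E(84) + 88 → 172
B(106) + 172 → 278
D(199) + 278 → 477
Each symbol's bit-cost is frequency × depth; summing gives 1015 bits (equivalently 88 + 172 + 278 + 477).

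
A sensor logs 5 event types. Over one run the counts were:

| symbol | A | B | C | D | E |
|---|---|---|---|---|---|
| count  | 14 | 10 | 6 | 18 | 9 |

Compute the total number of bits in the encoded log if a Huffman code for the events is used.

Build the Huffman tree bottom-up:
C(6) + E(9) → 15
B(10) + A(14) → 24
15 + D(18) → 33
24 + 33 → 57
Total encoded bits = sum of merged weights = 15 + 24 + 33 + 57 = 129.

129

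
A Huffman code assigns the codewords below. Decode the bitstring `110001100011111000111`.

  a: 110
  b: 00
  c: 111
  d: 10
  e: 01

Read left to right; each codeword is recognised as soon as it completes (prefix code):
  110→a | 00→b | 110→a | 00→b | 111→c | 110→a | 00→b | 111→c
Decoded message: ababcabc

ababcabc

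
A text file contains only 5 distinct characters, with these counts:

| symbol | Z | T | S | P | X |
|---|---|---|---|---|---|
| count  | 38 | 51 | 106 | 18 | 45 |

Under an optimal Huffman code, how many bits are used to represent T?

3

Repeatedly merge the two smallest:
combine P(18), Z(38) → 56
combine X(45), T(51) → 96
combine 56, 96 → 152
combine S(106), 152 → 258
T's leaf is at depth 3, giving a 3-bit codeword.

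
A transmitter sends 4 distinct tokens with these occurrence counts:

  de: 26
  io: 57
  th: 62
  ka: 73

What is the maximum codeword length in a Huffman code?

Merge the two lowest-weight nodes at each step:
de(26) + io(57) → 83
th(62) + ka(73) → 135
83 + 135 → 218
Maximum depth reached is 2.

2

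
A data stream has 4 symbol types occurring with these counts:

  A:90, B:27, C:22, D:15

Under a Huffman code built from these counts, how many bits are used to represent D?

Build the tree from the bottom:
combine D(15), C(22) → 37
combine B(27), 37 → 64
combine 64, A(90) → 154
The subtree containing D is merged 3 times, so code length = 3.

3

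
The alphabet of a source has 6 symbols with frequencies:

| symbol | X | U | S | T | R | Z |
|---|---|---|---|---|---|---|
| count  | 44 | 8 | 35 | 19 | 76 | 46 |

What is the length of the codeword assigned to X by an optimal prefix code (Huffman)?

2

Huffman merges, smallest pair first:
combine U(8), T(19) → 27
combine 27, S(35) → 62
combine X(44), Z(46) → 90
combine 62, R(76) → 138
combine 90, 138 → 228
X's leaf is at depth 2, giving a 2-bit codeword.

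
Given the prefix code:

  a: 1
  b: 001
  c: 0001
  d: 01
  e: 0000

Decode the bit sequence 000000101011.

Read left to right; each codeword is recognised as soon as it completes (prefix code):
  0000→e | 001→b | 01→d | 01→d | 1→a
Decoded message: ebdda

ebdda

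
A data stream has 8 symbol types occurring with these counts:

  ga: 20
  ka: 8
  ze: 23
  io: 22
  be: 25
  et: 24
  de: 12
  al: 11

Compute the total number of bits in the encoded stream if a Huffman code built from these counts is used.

429

Greedily combine the two least-frequent nodes:
merge ka(8) and al(11): 19
merge de(12) and 19: 31
merge ga(20) and io(22): 42
merge ze(23) and et(24): 47
merge be(25) and 31: 56
merge 42 and 47: 89
merge 56 and 89: 145
Each symbol's bit-cost is frequency × depth; summing gives 429 bits (equivalently 19 + 31 + 42 + 47 + 56 + 89 + 145).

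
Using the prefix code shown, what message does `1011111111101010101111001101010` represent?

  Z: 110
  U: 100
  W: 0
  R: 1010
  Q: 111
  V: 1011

Read left to right; each codeword is recognised as soon as it completes (prefix code):
  1011→V | 111→Q | 111→Q | 1010→R | 1010→R | 111→Q | 100→U | 110→Z | 1010→R
Decoded message: VQQRRQUZR

VQQRRQUZR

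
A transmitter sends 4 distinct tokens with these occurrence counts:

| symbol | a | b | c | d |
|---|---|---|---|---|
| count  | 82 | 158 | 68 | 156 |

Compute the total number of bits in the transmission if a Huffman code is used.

Build the Huffman tree bottom-up:
combine c(68), a(82) → 150
combine 150, d(156) → 306
combine b(158), 306 → 464
Each symbol's bit-cost is frequency × depth; summing gives 920 bits (equivalently 150 + 306 + 464).

920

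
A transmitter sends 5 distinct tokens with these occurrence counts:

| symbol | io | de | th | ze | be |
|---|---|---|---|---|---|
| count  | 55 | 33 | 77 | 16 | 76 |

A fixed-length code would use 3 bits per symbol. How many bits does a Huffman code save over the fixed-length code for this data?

208

Fixed-length: 3 bits × 257 symbols = 771 bits.
Huffman merges:
combine ze(16), de(33) → 49
combine 49, io(55) → 104
combine be(76), th(77) → 153
combine 104, 153 → 257
Huffman total = 49 + 104 + 153 + 257 = 563 bits.
Saving = 771 − 563 = 208 bits.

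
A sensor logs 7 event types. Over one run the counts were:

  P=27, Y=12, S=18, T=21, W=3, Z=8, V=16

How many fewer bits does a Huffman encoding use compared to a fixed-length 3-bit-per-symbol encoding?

37

Fixed-length: 3 bits × 105 symbols = 315 bits.
Huffman merges:
merge W(3) and Z(8): 11
merge 11 and Y(12): 23
merge V(16) and S(18): 34
merge T(21) and 23: 44
merge P(27) and 34: 61
merge 44 and 61: 105
Huffman total = 11 + 23 + 34 + 44 + 61 + 105 = 278 bits.
Saving = 315 − 278 = 37 bits.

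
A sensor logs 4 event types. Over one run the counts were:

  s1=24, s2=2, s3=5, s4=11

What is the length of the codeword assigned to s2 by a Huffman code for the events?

Build the tree from the bottom:
merge s2(2) and s3(5): 7
merge 7 and s4(11): 18
merge 18 and s1(24): 42
s2's leaf is at depth 3, giving a 3-bit codeword.

3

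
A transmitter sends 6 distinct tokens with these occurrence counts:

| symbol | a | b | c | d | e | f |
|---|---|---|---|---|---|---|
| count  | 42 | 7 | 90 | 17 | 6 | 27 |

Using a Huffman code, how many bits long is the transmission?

Greedily combine the two least-frequent nodes:
combine e(6), b(7) → 13
combine 13, d(17) → 30
combine f(27), 30 → 57
combine a(42), 57 → 99
combine c(90), 99 → 189
Each symbol's bit-cost is frequency × depth; summing gives 388 bits (equivalently 13 + 30 + 57 + 99 + 189).

388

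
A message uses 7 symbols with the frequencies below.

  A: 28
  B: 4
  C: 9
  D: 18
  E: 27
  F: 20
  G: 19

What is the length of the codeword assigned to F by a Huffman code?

3

Huffman merges, smallest pair first:
combine B(4), C(9) → 13
combine 13, D(18) → 31
combine G(19), F(20) → 39
combine E(27), A(28) → 55
combine 31, 39 → 70
combine 55, 70 → 125
The subtree containing F is merged 3 times, so code length = 3.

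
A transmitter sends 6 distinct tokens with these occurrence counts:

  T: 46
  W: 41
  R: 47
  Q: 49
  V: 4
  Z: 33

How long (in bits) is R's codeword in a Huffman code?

Huffman merges, smallest pair first:
combine V(4), Z(33) → 37
combine 37, W(41) → 78
combine T(46), R(47) → 93
combine Q(49), 78 → 127
combine 93, 127 → 220
R sits 2 levels below the root, so its codeword is 2 bits.

2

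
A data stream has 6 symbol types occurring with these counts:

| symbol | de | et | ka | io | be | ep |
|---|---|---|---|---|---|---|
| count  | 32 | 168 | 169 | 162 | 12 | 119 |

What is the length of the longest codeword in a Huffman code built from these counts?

Merge the two lowest-weight nodes at each step:
merge be(12) and de(32): 44
merge 44 and ep(119): 163
merge io(162) and 163: 325
merge et(168) and ka(169): 337
merge 325 and 337: 662
The rarest symbols sit at the bottom; the longest codeword is 4 bits.

4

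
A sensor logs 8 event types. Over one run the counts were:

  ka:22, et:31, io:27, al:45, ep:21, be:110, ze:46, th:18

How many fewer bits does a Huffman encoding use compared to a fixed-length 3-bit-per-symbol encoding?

Fixed-length: 3 bits × 320 symbols = 960 bits.
Huffman merges:
th(18) + ep(21) → 39
ka(22) + io(27) → 49
et(31) + 39 → 70
al(45) + ze(46) → 91
49 + 70 → 119
91 + be(110) → 201
119 + 201 → 320
Huffman total = 39 + 49 + 70 + 91 + 119 + 201 + 320 = 889 bits.
Saving = 960 − 889 = 71 bits.

71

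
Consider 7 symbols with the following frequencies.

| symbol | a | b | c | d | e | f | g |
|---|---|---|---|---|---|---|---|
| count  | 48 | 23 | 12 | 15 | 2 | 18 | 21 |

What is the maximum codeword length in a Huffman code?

Merge the two lowest-weight nodes at each step:
merge e(2) and c(12): 14
merge 14 and d(15): 29
merge f(18) and g(21): 39
merge b(23) and 29: 52
merge 39 and a(48): 87
merge 52 and 87: 139
The rarest symbols sit at the bottom; the longest codeword is 4 bits.

4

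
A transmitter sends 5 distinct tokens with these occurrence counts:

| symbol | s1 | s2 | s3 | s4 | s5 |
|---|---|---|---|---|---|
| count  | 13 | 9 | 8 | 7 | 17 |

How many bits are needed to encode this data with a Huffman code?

123

Build the Huffman tree bottom-up:
s4(7) + s3(8) → 15
s2(9) + s1(13) → 22
15 + s5(17) → 32
22 + 32 → 54
The encoded length is the sum of every internal node's weight: 15 + 22 + 32 + 54 = 123 bits.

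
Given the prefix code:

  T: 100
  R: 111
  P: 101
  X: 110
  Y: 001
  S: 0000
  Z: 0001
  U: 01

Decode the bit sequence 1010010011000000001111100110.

Read left to right; each codeword is recognised as soon as it completes (prefix code):
  101→P | 001→Y | 001→Y | 100→T | 0000→S | 001→Y | 111→R | 100→T | 110→X
Decoded message: PYYTSYRTX

PYYTSYRTX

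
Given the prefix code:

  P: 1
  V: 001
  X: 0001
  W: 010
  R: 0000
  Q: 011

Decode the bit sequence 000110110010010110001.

XPQVVQX

Read left to right; each codeword is recognised as soon as it completes (prefix code):
  0001→X | 1→P | 011→Q | 001→V | 001→V | 011→Q | 0001→X
Decoded message: XPQVVQX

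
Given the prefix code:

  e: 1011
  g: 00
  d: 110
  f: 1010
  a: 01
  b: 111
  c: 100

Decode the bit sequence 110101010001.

dfca

Read left to right; each codeword is recognised as soon as it completes (prefix code):
  110→d | 1010→f | 100→c | 01→a
Decoded message: dfca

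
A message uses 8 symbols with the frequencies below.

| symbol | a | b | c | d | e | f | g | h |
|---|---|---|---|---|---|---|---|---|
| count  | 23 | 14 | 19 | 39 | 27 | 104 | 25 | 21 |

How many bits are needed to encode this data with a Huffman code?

737

Merge the two smallest weights repeatedly:
combine b(14), c(19) → 33
combine h(21), a(23) → 44
combine g(25), e(27) → 52
combine 33, d(39) → 72
combine 44, 52 → 96
combine 72, 96 → 168
combine f(104), 168 → 272
Each symbol's bit-cost is frequency × depth; summing gives 737 bits (equivalently 33 + 44 + 52 + 72 + 96 + 168 + 272).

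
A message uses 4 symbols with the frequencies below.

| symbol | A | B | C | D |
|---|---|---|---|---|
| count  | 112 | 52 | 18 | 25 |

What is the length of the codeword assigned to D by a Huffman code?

Repeatedly merge the two smallest:
C(18) + D(25) → 43
43 + B(52) → 95
95 + A(112) → 207
D's leaf is at depth 3, giving a 3-bit codeword.

3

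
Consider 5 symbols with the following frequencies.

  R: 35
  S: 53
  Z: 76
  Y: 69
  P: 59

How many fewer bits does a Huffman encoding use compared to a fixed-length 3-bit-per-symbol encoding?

Fixed-length: 3 bits × 292 symbols = 876 bits.
Huffman merges:
R(35) + S(53) → 88
P(59) + Y(69) → 128
Z(76) + 88 → 164
128 + 164 → 292
Huffman total = 88 + 128 + 164 + 292 = 672 bits.
Saving = 876 − 672 = 204 bits.

204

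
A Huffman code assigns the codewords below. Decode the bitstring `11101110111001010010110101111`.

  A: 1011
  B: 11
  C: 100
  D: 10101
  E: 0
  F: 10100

BAACFAEAB

Read left to right; each codeword is recognised as soon as it completes (prefix code):
  11→B | 1011→A | 1011→A | 100→C | 10100→F | 1011→A | 0→E | 1011→A | 11→B
Decoded message: BAACFAEAB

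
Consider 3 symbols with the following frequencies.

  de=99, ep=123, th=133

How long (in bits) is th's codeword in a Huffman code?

Repeatedly merge the two smallest:
combine de(99), ep(123) → 222
combine th(133), 222 → 355
th is a child of the root — depth 1, so its codeword is a single bit.

1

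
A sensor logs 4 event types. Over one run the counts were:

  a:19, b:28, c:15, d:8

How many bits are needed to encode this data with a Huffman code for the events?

Build the Huffman tree bottom-up:
d(8) + c(15) → 23
a(19) + 23 → 42
b(28) + 42 → 70
The encoded length is the sum of every internal node's weight: 23 + 42 + 70 = 135 bits.

135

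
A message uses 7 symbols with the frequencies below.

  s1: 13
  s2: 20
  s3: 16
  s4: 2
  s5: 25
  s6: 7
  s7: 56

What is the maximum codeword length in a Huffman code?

5

Merge the two lowest-weight nodes at each step:
s4(2) + s6(7) → 9
9 + s1(13) → 22
s3(16) + s2(20) → 36
22 + s5(25) → 47
36 + 47 → 83
s7(56) + 83 → 139
The rarest symbols sit at the bottom; the longest codeword is 5 bits.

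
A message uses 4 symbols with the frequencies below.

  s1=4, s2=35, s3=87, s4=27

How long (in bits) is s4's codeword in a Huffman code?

Huffman merges, smallest pair first:
merge s1(4) and s4(27): 31
merge 31 and s2(35): 66
merge 66 and s3(87): 153
The subtree containing s4 is merged 3 times, so code length = 3.

3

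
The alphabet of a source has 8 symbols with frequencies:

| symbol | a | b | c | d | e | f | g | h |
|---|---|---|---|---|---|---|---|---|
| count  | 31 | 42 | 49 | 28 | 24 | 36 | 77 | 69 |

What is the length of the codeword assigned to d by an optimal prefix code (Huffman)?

Huffman merges, smallest pair first:
e(24) + d(28) → 52
a(31) + f(36) → 67
b(42) + c(49) → 91
52 + 67 → 119
h(69) + g(77) → 146
91 + 119 → 210
146 + 210 → 356
The subtree containing d is merged 4 times, so code length = 4.

4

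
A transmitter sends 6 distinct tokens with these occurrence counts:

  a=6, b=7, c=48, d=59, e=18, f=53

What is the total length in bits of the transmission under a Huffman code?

Greedily combine the two least-frequent nodes:
combine a(6), b(7) → 13
combine 13, e(18) → 31
combine 31, c(48) → 79
combine f(53), d(59) → 112
combine 79, 112 → 191
Total encoded bits = sum of merged weights = 13 + 31 + 79 + 112 + 191 = 426.

426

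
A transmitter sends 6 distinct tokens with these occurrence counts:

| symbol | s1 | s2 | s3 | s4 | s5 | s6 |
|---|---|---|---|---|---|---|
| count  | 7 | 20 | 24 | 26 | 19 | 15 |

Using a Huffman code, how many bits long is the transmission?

283

Greedily combine the two least-frequent nodes:
merge s1(7) and s6(15): 22
merge s5(19) and s2(20): 39
merge 22 and s3(24): 46
merge s4(26) and 39: 65
merge 46 and 65: 111
Each symbol's bit-cost is frequency × depth; summing gives 283 bits (equivalently 22 + 39 + 46 + 65 + 111).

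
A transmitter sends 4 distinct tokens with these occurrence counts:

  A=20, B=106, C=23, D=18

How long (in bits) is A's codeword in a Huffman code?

3

Build the tree from the bottom:
D(18) + A(20) → 38
C(23) + 38 → 61
61 + B(106) → 167
The subtree containing A is merged 3 times, so code length = 3.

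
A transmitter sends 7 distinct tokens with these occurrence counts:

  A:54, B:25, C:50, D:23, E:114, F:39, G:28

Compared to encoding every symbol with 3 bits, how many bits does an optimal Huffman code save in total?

120

Fixed-length: 3 bits × 333 symbols = 999 bits.
Huffman merges:
D(23) + B(25) → 48
G(28) + F(39) → 67
48 + C(50) → 98
A(54) + 67 → 121
98 + E(114) → 212
121 + 212 → 333
Huffman total = 48 + 67 + 98 + 121 + 212 + 333 = 879 bits.
Saving = 999 − 879 = 120 bits.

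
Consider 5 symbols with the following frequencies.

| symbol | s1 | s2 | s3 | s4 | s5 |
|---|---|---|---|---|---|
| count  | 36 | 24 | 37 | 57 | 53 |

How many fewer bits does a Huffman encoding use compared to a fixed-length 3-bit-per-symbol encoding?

147

Fixed-length: 3 bits × 207 symbols = 621 bits.
Huffman merges:
merge s2(24) and s1(36): 60
merge s3(37) and s5(53): 90
merge s4(57) and 60: 117
merge 90 and 117: 207
Huffman total = 60 + 90 + 117 + 207 = 474 bits.
Saving = 621 − 474 = 147 bits.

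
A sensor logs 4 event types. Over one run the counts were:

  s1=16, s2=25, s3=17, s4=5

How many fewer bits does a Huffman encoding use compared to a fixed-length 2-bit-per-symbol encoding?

Fixed-length: 2 bits × 63 symbols = 126 bits.
Huffman merges:
merge s4(5) and s1(16): 21
merge s3(17) and 21: 38
merge s2(25) and 38: 63
Huffman total = 21 + 38 + 63 = 122 bits.
Saving = 126 − 122 = 4 bits.

4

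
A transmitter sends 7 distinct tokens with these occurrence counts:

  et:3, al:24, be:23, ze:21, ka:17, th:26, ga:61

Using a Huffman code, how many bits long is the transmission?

Greedily combine the two least-frequent nodes:
et(3) + ka(17) → 20
20 + ze(21) → 41
be(23) + al(24) → 47
th(26) + 41 → 67
47 + ga(61) → 108
67 + 108 → 175
Total encoded bits = sum of merged weights = 20 + 41 + 47 + 67 + 108 + 175 = 458.

458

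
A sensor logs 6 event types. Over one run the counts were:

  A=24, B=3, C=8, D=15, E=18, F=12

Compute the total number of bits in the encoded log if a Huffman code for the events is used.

194

Greedily combine the two least-frequent nodes:
B(3) + C(8) → 11
11 + F(12) → 23
D(15) + E(18) → 33
23 + A(24) → 47
33 + 47 → 80
The encoded length is the sum of every internal node's weight: 11 + 23 + 33 + 47 + 80 = 194 bits.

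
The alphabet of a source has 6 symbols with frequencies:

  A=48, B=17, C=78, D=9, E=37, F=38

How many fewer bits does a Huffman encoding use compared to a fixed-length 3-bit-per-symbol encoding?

Fixed-length: 3 bits × 227 symbols = 681 bits.
Huffman merges:
combine D(9), B(17) → 26
combine 26, E(37) → 63
combine F(38), A(48) → 86
combine 63, C(78) → 141
combine 86, 141 → 227
Huffman total = 26 + 63 + 86 + 141 + 227 = 543 bits.
Saving = 681 − 543 = 138 bits.

138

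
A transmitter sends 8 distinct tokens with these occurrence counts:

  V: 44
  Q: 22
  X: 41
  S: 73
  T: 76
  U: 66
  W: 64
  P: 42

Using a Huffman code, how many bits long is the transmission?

Merge the two smallest weights repeatedly:
Q(22) + X(41) → 63
P(42) + V(44) → 86
63 + W(64) → 127
U(66) + S(73) → 139
T(76) + 86 → 162
127 + 139 → 266
162 + 266 → 428
The encoded length is the sum of every internal node's weight: 63 + 86 + 127 + 139 + 162 + 266 + 428 = 1271 bits.

1271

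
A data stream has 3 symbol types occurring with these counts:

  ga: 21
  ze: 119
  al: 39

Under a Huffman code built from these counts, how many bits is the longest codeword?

2

Merge the two lowest-weight nodes at each step:
ga(21) + al(39) → 60
60 + ze(119) → 179
The rarest symbols sit at the bottom; the longest codeword is 2 bits.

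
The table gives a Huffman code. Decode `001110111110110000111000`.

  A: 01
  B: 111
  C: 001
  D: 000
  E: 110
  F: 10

CEBEEDBD

Read left to right; each codeword is recognised as soon as it completes (prefix code):
  001→C | 110→E | 111→B | 110→E | 110→E | 000→D | 111→B | 000→D
Decoded message: CEBEEDBD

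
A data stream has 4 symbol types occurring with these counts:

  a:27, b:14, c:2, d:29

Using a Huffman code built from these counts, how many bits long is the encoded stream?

Build the Huffman tree bottom-up:
combine c(2), b(14) → 16
combine 16, a(27) → 43
combine d(29), 43 → 72
The encoded length is the sum of every internal node's weight: 16 + 43 + 72 = 131 bits.

131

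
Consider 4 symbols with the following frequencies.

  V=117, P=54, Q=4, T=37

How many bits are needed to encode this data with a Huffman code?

348

Greedily combine the two least-frequent nodes:
combine Q(4), T(37) → 41
combine 41, P(54) → 95
combine 95, V(117) → 212
The encoded length is the sum of every internal node's weight: 41 + 95 + 212 = 348 bits.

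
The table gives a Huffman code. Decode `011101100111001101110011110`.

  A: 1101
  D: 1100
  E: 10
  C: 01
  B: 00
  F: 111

Read left to right; each codeword is recognised as soon as it completes (prefix code):
  01→C | 1101→A | 10→E | 01→C | 1100→D | 1101→A | 1100→D | 111→F | 10→E
Decoded message: CAECDADFE

CAECDADFE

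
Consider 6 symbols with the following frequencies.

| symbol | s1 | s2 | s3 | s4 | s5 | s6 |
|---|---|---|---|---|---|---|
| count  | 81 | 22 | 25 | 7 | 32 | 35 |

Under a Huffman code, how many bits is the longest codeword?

4

Merge the two lowest-weight nodes at each step:
merge s4(7) and s2(22): 29
merge s3(25) and 29: 54
merge s5(32) and s6(35): 67
merge 54 and 67: 121
merge s1(81) and 121: 202
The rarest symbols sit at the bottom; the longest codeword is 4 bits.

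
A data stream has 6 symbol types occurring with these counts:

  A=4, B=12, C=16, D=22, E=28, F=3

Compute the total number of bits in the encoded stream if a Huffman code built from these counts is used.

Merge the two smallest weights repeatedly:
merge F(3) and A(4): 7
merge 7 and B(12): 19
merge C(16) and 19: 35
merge D(22) and E(28): 50
merge 35 and 50: 85
Total encoded bits = sum of merged weights = 7 + 19 + 35 + 50 + 85 = 196.

196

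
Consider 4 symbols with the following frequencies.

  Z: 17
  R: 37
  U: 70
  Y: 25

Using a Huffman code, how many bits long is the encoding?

270

Merge the two smallest weights repeatedly:
Z(17) + Y(25) → 42
R(37) + 42 → 79
U(70) + 79 → 149
Each symbol's bit-cost is frequency × depth; summing gives 270 bits (equivalently 42 + 79 + 149).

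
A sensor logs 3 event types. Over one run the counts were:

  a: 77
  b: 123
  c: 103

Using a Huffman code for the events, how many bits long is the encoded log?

Merge the two smallest weights repeatedly:
merge a(77) and c(103): 180
merge b(123) and 180: 303
Each symbol's bit-cost is frequency × depth; summing gives 483 bits (equivalently 180 + 303).

483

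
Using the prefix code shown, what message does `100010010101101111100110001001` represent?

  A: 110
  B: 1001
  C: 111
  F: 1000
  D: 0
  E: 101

FBDEECBFB

Read left to right; each codeword is recognised as soon as it completes (prefix code):
  1000→F | 1001→B | 0→D | 101→E | 101→E | 111→C | 1001→B | 1000→F | 1001→B
Decoded message: FBDEECBFB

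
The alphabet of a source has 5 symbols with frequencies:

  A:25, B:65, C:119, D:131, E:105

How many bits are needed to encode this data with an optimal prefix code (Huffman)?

980

Build the Huffman tree bottom-up:
combine A(25), B(65) → 90
combine 90, E(105) → 195
combine C(119), D(131) → 250
combine 195, 250 → 445
Each symbol's bit-cost is frequency × depth; summing gives 980 bits (equivalently 90 + 195 + 250 + 445).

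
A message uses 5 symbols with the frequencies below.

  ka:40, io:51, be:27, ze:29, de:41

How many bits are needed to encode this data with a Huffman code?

432

Build the Huffman tree bottom-up:
be(27) + ze(29) → 56
ka(40) + de(41) → 81
io(51) + 56 → 107
81 + 107 → 188
The encoded length is the sum of every internal node's weight: 56 + 81 + 107 + 188 = 432 bits.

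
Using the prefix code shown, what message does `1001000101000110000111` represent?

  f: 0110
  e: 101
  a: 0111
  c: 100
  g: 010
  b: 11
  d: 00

Read left to right; each codeword is recognised as soon as it completes (prefix code):
  100→c | 100→c | 010→g | 100→c | 0110→f | 00→d | 0111→a
Decoded message: ccgcfda

ccgcfda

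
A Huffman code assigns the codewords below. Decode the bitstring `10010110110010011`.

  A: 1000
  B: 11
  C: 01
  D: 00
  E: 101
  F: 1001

FCEFDB

Read left to right; each codeword is recognised as soon as it completes (prefix code):
  1001→F | 01→C | 101→E | 1001→F | 00→D | 11→B
Decoded message: FCEFDB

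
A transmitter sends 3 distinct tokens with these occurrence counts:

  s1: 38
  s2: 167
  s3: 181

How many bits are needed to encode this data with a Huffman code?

591

Build the Huffman tree bottom-up:
s1(38) + s2(167) → 205
s3(181) + 205 → 386
The encoded length is the sum of every internal node's weight: 205 + 386 = 591 bits.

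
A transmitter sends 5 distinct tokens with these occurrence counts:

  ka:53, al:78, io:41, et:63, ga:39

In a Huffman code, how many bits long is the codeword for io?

Repeatedly merge the two smallest:
combine ga(39), io(41) → 80
combine ka(53), et(63) → 116
combine al(78), 80 → 158
combine 116, 158 → 274
io's leaf is at depth 3, giving a 3-bit codeword.

3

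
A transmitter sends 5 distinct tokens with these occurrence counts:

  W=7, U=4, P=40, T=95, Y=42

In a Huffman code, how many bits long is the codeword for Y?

Huffman merges, smallest pair first:
U(4) + W(7) → 11
11 + P(40) → 51
Y(42) + 51 → 93
93 + T(95) → 188
Y sits 2 levels below the root, so its codeword is 2 bits.

2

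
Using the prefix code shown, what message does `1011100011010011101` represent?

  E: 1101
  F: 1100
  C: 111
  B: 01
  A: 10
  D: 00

Read left to right; each codeword is recognised as soon as it completes (prefix code):
  10→A | 111→C | 00→D | 01→B | 10→A | 10→A | 01→B | 1101→E
Decoded message: ACDBAABE

ACDBAABE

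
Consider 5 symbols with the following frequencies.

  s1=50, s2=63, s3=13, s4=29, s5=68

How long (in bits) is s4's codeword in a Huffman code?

Build the tree from the bottom:
merge s3(13) and s4(29): 42
merge 42 and s1(50): 92
merge s2(63) and s5(68): 131
merge 92 and 131: 223
The subtree containing s4 is merged 3 times, so code length = 3.

3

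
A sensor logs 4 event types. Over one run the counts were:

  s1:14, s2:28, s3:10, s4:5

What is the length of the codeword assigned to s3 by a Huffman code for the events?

Huffman merges, smallest pair first:
merge s4(5) and s3(10): 15
merge s1(14) and 15: 29
merge s2(28) and 29: 57
The subtree containing s3 is merged 3 times, so code length = 3.

3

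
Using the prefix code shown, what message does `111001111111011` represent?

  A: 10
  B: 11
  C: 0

BACBBBAB

Read left to right; each codeword is recognised as soon as it completes (prefix code):
  11→B | 10→A | 0→C | 11→B | 11→B | 11→B | 10→A | 11→B
Decoded message: BACBBBAB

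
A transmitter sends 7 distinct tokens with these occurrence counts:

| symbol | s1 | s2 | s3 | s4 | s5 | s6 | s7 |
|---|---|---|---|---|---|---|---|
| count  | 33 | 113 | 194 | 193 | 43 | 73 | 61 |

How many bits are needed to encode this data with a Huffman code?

1819

Merge the two smallest weights repeatedly:
s1(33) + s5(43) → 76
s7(61) + s6(73) → 134
76 + s2(113) → 189
134 + 189 → 323
s4(193) + s3(194) → 387
323 + 387 → 710
The encoded length is the sum of every internal node's weight: 76 + 134 + 189 + 323 + 387 + 710 = 1819 bits.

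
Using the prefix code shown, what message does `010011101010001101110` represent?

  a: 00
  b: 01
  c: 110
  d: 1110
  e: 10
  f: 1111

badeeacd

Read left to right; each codeword is recognised as soon as it completes (prefix code):
  01→b | 00→a | 1110→d | 10→e | 10→e | 00→a | 110→c | 1110→d
Decoded message: badeeacd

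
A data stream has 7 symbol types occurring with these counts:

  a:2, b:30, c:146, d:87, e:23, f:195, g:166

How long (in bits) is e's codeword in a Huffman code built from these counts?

Repeatedly merge the two smallest:
merge a(2) and e(23): 25
merge 25 and b(30): 55
merge 55 and d(87): 142
merge 142 and c(146): 288
merge g(166) and f(195): 361
merge 288 and 361: 649
e sits 5 levels below the root, so its codeword is 5 bits.

5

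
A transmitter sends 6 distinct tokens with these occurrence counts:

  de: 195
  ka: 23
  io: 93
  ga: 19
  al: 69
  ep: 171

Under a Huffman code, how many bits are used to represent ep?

2

Huffman merges, smallest pair first:
combine ga(19), ka(23) → 42
combine 42, al(69) → 111
combine io(93), 111 → 204
combine ep(171), de(195) → 366
combine 204, 366 → 570
ep's leaf is at depth 2, giving a 2-bit codeword.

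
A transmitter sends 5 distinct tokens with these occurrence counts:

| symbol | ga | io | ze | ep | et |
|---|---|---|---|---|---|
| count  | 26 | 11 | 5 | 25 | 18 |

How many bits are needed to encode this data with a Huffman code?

Build the Huffman tree bottom-up:
merge ze(5) and io(11): 16
merge 16 and et(18): 34
merge ep(25) and ga(26): 51
merge 34 and 51: 85
The encoded length is the sum of every internal node's weight: 16 + 34 + 51 + 85 = 186 bits.

186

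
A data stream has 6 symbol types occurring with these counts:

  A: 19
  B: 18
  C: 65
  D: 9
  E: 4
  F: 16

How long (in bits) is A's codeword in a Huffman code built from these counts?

3

Build the tree from the bottom:
combine E(4), D(9) → 13
combine 13, F(16) → 29
combine B(18), A(19) → 37
combine 29, 37 → 66
combine C(65), 66 → 131
A sits 3 levels below the root, so its codeword is 3 bits.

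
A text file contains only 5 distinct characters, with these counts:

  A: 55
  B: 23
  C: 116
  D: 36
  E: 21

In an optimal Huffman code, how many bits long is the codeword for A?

Build the tree from the bottom:
combine E(21), B(23) → 44
combine D(36), 44 → 80
combine A(55), 80 → 135
combine C(116), 135 → 251
A sits 2 levels below the root, so its codeword is 2 bits.

2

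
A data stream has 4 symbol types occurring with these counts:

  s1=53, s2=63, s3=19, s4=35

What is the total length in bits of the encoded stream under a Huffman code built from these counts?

331

Merge the two smallest weights repeatedly:
combine s3(19), s4(35) → 54
combine s1(53), 54 → 107
combine s2(63), 107 → 170
Each symbol's bit-cost is frequency × depth; summing gives 331 bits (equivalently 54 + 107 + 170).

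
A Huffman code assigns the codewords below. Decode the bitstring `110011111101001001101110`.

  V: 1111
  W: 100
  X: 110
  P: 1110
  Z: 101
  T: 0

Read left to right; each codeword is recognised as soon as it completes (prefix code):
  110→X | 0→T | 1111→V | 110→X | 100→W | 100→W | 110→X | 1110→P
Decoded message: XTVXWWXP

XTVXWWXP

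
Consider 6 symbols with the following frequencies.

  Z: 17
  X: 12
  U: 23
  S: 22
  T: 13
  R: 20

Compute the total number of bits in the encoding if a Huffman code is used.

276

Merge the two smallest weights repeatedly:
X(12) + T(13) → 25
Z(17) + R(20) → 37
S(22) + U(23) → 45
25 + 37 → 62
45 + 62 → 107
Total encoded bits = sum of merged weights = 25 + 37 + 45 + 62 + 107 = 276.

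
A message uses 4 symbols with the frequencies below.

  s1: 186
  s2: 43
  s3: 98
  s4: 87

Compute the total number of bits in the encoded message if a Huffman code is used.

772

Build the Huffman tree bottom-up:
s2(43) + s4(87) → 130
s3(98) + 130 → 228
s1(186) + 228 → 414
The encoded length is the sum of every internal node's weight: 130 + 228 + 414 = 772 bits.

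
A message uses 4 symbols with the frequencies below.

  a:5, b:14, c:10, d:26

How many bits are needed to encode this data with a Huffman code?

99

Greedily combine the two least-frequent nodes:
merge a(5) and c(10): 15
merge b(14) and 15: 29
merge d(26) and 29: 55
Total encoded bits = sum of merged weights = 15 + 29 + 55 = 99.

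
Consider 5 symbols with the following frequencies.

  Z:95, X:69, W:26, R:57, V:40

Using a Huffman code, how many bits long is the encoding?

640

Build the Huffman tree bottom-up:
W(26) + V(40) → 66
R(57) + 66 → 123
X(69) + Z(95) → 164
123 + 164 → 287
The encoded length is the sum of every internal node's weight: 66 + 123 + 164 + 287 = 640 bits.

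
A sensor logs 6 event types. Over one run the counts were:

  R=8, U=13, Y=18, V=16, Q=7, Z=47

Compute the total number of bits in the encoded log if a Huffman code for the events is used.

Merge the two smallest weights repeatedly:
combine Q(7), R(8) → 15
combine U(13), 15 → 28
combine V(16), Y(18) → 34
combine 28, 34 → 62
combine Z(47), 62 → 109
The encoded length is the sum of every internal node's weight: 15 + 28 + 34 + 62 + 109 = 248 bits.

248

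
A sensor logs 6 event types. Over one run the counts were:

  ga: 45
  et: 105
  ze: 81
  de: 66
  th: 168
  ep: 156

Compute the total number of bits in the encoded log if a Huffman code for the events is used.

Greedily combine the two least-frequent nodes:
ga(45) + de(66) → 111
ze(81) + et(105) → 186
111 + ep(156) → 267
th(168) + 186 → 354
267 + 354 → 621
The encoded length is the sum of every internal node's weight: 111 + 186 + 267 + 354 + 621 = 1539 bits.

1539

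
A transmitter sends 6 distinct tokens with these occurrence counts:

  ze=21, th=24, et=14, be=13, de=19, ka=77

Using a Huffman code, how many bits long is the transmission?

377

Merge the two smallest weights repeatedly:
be(13) + et(14) → 27
de(19) + ze(21) → 40
th(24) + 27 → 51
40 + 51 → 91
ka(77) + 91 → 168
Total encoded bits = sum of merged weights = 27 + 40 + 51 + 91 + 168 = 377.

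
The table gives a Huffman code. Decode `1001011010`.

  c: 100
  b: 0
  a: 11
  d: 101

cddb

Read left to right; each codeword is recognised as soon as it completes (prefix code):
  100→c | 101→d | 101→d | 0→b
Decoded message: cddb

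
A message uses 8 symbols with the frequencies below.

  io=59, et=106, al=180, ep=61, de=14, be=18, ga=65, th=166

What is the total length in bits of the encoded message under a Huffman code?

1784

Build the Huffman tree bottom-up:
de(14) + be(18) → 32
32 + io(59) → 91
ep(61) + ga(65) → 126
91 + et(106) → 197
126 + th(166) → 292
al(180) + 197 → 377
292 + 377 → 669
The encoded length is the sum of every internal node's weight: 32 + 91 + 126 + 197 + 292 + 377 + 669 = 1784 bits.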